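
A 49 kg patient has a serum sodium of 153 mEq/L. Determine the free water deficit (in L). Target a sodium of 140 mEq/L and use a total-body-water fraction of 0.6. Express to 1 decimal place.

2.7 L

TBW = 0.6 · 49 = 29.4 L
Free water deficit = TBW · (Na/140 − 1)
= 29.4 · (153/140 − 1)
= 29.4 · 0.0929
= 2.73 L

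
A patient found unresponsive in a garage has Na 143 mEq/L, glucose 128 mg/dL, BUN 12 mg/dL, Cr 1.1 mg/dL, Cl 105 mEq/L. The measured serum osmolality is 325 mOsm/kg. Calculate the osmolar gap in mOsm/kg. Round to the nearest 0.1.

Calculated osmolality = 2·Na + glucose/18 + BUN/2.8
= 2·143 + 128/18 + 12/2.8
= 286 + 7.11 + 4.29
= 297.4 mOsm/kg ≈ 297.4 mOsm/kg
Osmolar gap = measured − calculated = 325 − 297.4 = 27.6 mOsm/kg

27.6 mOsm/kg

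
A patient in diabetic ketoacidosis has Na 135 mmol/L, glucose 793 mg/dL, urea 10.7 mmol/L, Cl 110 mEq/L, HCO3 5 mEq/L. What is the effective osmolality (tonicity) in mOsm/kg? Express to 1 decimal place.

Effective osmolality excludes urea (freely permeant across cell membranes):
2·Na + glucose/18
= 2·135 + 793/18
= 270 + 44.06
= 314.06 mOsm/kg

314.1 mOsm/kg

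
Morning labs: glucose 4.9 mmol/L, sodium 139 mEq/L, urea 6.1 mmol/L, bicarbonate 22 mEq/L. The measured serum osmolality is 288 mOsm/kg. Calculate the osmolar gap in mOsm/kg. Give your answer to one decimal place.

-1.0 mOsm/kg

Calculated osmolality = 2·Na + glucose + urea
= 2·139 + 4.9 + 6.1
= 278 + 4.90 + 6.10
= 289 mOsm/kg ≈ 289.0 mOsm/kg
Osmolar gap = measured − calculated = 288 − 289.0 = -1.0 mOsm/kg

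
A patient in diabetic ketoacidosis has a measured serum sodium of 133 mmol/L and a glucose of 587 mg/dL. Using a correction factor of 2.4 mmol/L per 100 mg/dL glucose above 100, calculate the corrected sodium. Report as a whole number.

145 mmol/L

Corrected Na = measured Na + 2.4 · (glucose − 100)/100
= 133 + 2.4 · (587 − 100)/100
= 133 + 11.7
= 144.7 mmol/L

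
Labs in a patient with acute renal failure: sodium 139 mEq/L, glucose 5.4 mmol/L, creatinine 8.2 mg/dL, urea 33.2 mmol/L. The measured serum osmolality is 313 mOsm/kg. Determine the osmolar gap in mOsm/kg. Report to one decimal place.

Calculated osmolality = 2·Na + glucose + urea
= 2·139 + 5.4 + 33.2
= 278 + 5.40 + 33.20
= 316.6 mOsm/kg ≈ 316.6 mOsm/kg
Osmolar gap = measured − calculated = 313 − 316.6 = -3.6 mOsm/kg

-3.6 mOsm/kg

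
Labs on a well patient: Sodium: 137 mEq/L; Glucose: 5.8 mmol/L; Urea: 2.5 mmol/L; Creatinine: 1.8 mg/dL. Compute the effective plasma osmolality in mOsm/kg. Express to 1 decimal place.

279.8 mOsm/kg

Effective osmolality excludes urea (freely permeant across cell membranes):
2·Na + glucose
= 2·137 + 5.8
= 274 + 5.8
= 279.8 mOsm/kg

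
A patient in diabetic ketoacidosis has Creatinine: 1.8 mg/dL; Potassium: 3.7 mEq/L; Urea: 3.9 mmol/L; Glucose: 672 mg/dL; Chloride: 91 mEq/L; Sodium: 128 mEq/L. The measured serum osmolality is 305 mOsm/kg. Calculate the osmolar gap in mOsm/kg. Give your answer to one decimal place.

7.8 mOsm/kg

Calculated osmolality = 2·Na + glucose/18 + urea
= 2·128 + 672/18 + 3.9
= 256 + 37.33 + 3.90
= 297.23 mOsm/kg ≈ 297.2 mOsm/kg
Osmolar gap = measured − calculated = 305 − 297.2 = 7.8 mOsm/kg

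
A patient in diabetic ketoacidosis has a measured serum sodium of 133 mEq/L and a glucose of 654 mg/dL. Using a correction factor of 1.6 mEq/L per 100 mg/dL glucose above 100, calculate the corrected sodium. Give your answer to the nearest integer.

Corrected Na = measured Na + 1.6 · (glucose − 100)/100
= 133 + 1.6 · (654 − 100)/100
= 133 + 8.9
= 141.9 mEq/L

142 mEq/L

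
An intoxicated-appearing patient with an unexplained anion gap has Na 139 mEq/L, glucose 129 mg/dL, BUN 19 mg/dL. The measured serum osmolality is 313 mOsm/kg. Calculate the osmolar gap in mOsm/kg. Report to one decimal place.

Calculated osmolality = 2·Na + glucose/18 + BUN/2.8
= 2·139 + 129/18 + 19/2.8
= 278 + 7.17 + 6.79
= 291.96 mOsm/kg ≈ 292.0 mOsm/kg
Osmolar gap = measured − calculated = 313 − 292.0 = 21.0 mOsm/kg

21.0 mOsm/kg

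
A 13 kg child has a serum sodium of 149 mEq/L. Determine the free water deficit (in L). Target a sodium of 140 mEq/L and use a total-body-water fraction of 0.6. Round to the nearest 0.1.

0.5 L

TBW = 0.6 · 13 = 7.8 L
Free water deficit = TBW · (Na/140 − 1)
= 7.8 · (149/140 − 1)
= 7.8 · 0.0643
= 0.5 L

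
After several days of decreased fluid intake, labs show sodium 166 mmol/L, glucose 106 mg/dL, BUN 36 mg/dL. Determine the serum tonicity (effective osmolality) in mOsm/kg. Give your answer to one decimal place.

337.9 mOsm/kg

Effective osmolality excludes urea (freely permeant across cell membranes):
2·Na + glucose/18
= 2·166 + 106/18
= 332 + 5.89
= 337.89 mOsm/kg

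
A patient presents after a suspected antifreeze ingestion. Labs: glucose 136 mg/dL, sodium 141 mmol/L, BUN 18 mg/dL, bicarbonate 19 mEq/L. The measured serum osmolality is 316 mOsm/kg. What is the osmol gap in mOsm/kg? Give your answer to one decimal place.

Calculated osmolality = 2·Na + glucose/18 + BUN/2.8
= 2·141 + 136/18 + 18/2.8
= 282 + 7.56 + 6.43
= 295.99 mOsm/kg ≈ 296.0 mOsm/kg
Osmolar gap = measured − calculated = 316 − 296.0 = 20.0 mOsm/kg

20.0 mOsm/kg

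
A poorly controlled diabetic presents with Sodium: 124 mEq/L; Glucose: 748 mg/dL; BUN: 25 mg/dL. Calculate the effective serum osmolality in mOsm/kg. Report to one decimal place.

Effective osmolality excludes urea (freely permeant across cell membranes):
2·Na + glucose/18
= 2·124 + 748/18
= 248 + 41.56
= 289.56 mOsm/kg

289.6 mOsm/kg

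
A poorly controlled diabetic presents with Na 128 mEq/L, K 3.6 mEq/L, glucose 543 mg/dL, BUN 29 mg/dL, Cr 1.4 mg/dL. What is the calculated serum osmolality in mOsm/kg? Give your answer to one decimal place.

Calculated osmolality = 2·Na + glucose/18 + BUN/2.8
= 2·128 + 543/18 + 29/2.8
= 256 + 30.17 + 10.36
= 296.53 mOsm/kg

296.5 mOsm/kg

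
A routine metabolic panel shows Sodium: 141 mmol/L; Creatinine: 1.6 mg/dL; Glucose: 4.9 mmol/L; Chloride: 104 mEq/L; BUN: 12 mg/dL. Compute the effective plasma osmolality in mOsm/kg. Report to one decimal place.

Effective osmolality excludes urea (freely permeant across cell membranes):
2·Na + glucose
= 2·141 + 4.9
= 282 + 4.9
= 286.9 mOsm/kg

286.9 mOsm/kg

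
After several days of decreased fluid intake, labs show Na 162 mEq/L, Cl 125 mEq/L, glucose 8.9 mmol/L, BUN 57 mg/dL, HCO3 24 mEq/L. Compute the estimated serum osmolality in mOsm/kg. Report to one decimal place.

Calculated osmolality = 2·Na + glucose + BUN/2.8
= 2·162 + 8.9 + 57/2.8
= 324 + 8.90 + 20.36
= 353.26 mOsm/kg

353.3 mOsm/kg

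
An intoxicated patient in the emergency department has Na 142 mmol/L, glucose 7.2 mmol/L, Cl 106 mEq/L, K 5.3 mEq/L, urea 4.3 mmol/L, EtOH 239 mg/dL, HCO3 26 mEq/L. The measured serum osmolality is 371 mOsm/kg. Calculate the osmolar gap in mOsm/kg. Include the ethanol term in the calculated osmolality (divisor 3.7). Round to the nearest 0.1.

Calculated osmolality = 2·Na + glucose + urea + ethanol/3.7
= 2·142 + 7.2 + 4.3 + 239/3.7
= 284 + 7.20 + 4.30 + 64.59
= 360.09 mOsm/kg ≈ 360.1 mOsm/kg
Osmolar gap = measured − calculated = 371 − 360.1 = 10.9 mOsm/kg

10.9 mOsm/kg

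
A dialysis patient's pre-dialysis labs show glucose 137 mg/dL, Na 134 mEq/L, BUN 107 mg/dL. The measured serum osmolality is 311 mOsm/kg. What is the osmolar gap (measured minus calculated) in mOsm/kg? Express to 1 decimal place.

-2.8 mOsm/kg

Calculated osmolality = 2·Na + glucose/18 + BUN/2.8
= 2·134 + 137/18 + 107/2.8
= 268 + 7.61 + 38.21
= 313.82 mOsm/kg ≈ 313.8 mOsm/kg
Osmolar gap = measured − calculated = 311 − 313.8 = -2.8 mOsm/kg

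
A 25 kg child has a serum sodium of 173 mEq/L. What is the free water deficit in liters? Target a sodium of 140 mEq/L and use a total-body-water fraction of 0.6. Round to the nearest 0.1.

TBW = 0.6 · 25 = 15 L
Free water deficit = TBW · (Na/140 − 1)
= 15 · (173/140 − 1)
= 15 · 0.2357
= 3.54 L

3.5 L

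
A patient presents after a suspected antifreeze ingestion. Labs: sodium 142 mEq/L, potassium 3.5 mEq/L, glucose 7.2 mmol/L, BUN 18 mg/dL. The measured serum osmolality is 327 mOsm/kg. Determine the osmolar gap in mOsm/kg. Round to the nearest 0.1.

Calculated osmolality = 2·Na + glucose + BUN/2.8
= 2·142 + 7.2 + 18/2.8
= 284 + 7.20 + 6.43
= 297.63 mOsm/kg ≈ 297.6 mOsm/kg
Osmolar gap = measured − calculated = 327 − 297.6 = 29.4 mOsm/kg

29.4 mOsm/kg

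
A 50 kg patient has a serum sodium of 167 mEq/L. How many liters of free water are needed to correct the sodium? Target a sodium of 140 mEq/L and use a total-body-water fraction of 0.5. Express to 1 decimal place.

4.8 L

TBW = 0.5 · 50 = 25 L
Free water deficit = TBW · (Na/140 − 1)
= 25 · (167/140 − 1)
= 25 · 0.1929
= 4.82 L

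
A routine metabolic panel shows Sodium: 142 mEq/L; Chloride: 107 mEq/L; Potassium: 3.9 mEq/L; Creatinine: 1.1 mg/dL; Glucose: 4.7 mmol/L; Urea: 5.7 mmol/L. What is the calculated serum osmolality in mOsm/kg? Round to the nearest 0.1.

Calculated osmolality = 2·Na + glucose + urea
= 2·142 + 4.7 + 5.7
= 284 + 4.70 + 5.70
= 294.4 mOsm/kg

294.4 mOsm/kg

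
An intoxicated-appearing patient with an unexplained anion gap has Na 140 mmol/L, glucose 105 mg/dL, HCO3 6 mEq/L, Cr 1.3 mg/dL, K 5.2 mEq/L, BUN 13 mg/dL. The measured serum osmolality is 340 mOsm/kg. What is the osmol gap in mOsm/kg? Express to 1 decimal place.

49.5 mOsm/kg

Calculated osmolality = 2·Na + glucose/18 + BUN/2.8
= 2·140 + 105/18 + 13/2.8
= 280 + 5.83 + 4.64
= 290.47 mOsm/kg ≈ 290.5 mOsm/kg
Osmolar gap = measured − calculated = 340 − 290.5 = 49.5 mOsm/kg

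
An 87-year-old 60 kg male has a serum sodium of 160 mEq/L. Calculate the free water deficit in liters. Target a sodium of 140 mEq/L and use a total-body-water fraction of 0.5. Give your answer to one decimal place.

4.3 L

TBW = 0.5 · 60 = 30 L
Free water deficit = TBW · (Na/140 − 1)
= 30 · (160/140 − 1)
= 30 · 0.1429
= 4.29 L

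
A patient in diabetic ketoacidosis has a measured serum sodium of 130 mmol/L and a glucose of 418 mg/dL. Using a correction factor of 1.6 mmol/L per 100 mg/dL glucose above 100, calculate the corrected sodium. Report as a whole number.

Corrected Na = measured Na + 1.6 · (glucose − 100)/100
= 130 + 1.6 · (418 − 100)/100
= 130 + 5.1
= 135.1 mmol/L

135 mmol/L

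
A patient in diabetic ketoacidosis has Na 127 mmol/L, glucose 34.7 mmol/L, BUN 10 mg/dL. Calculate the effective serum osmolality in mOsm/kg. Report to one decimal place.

288.7 mOsm/kg

Effective osmolality excludes urea (freely permeant across cell membranes):
2·Na + glucose
= 2·127 + 34.7
= 254 + 34.7
= 288.7 mOsm/kg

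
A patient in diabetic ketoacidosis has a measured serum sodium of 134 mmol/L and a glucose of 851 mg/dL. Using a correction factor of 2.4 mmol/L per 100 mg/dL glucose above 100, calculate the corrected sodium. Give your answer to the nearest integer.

Corrected Na = measured Na + 2.4 · (glucose − 100)/100
= 134 + 2.4 · (851 − 100)/100
= 134 + 18
= 152 mmol/L

152 mmol/L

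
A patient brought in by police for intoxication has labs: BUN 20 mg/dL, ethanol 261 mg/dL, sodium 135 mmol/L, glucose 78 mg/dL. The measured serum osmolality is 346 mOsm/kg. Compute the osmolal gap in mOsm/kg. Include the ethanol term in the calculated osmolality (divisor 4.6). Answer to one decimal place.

7.8 mOsm/kg

Calculated osmolality = 2·Na + glucose/18 + BUN/2.8 + ethanol/4.6
= 2·135 + 78/18 + 20/2.8 + 261/4.6
= 270 + 4.33 + 7.14 + 56.74
= 338.21 mOsm/kg ≈ 338.2 mOsm/kg
Osmolar gap = measured − calculated = 346 − 338.2 = 7.8 mOsm/kg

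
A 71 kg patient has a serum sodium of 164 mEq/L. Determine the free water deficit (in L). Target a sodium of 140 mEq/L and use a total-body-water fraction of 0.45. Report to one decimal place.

5.5 L

TBW = 0.45 · 71 = 31.95 L
Free water deficit = TBW · (Na/140 − 1)
= 31.95 · (164/140 − 1)
= 31.95 · 0.1714
= 5.48 L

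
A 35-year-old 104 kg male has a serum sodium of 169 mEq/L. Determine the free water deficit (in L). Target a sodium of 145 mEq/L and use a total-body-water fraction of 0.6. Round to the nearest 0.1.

TBW = 0.6 · 104 = 62.4 L
Free water deficit = TBW · (Na/145 − 1)
= 62.4 · (169/145 − 1)
= 62.4 · 0.1655
= 10.33 L

10.3 L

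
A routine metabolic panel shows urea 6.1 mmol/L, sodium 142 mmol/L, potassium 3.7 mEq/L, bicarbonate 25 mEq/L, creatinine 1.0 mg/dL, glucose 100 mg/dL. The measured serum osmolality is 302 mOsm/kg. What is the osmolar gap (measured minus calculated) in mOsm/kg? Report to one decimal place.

6.3 mOsm/kg

Calculated osmolality = 2·Na + glucose/18 + urea
= 2·142 + 100/18 + 6.1
= 284 + 5.56 + 6.10
= 295.66 mOsm/kg ≈ 295.7 mOsm/kg
Osmolar gap = measured − calculated = 302 − 295.7 = 6.3 mOsm/kg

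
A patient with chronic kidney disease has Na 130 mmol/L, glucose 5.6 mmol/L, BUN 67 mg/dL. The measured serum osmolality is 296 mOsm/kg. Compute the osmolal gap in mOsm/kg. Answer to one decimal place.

Calculated osmolality = 2·Na + glucose + BUN/2.8
= 2·130 + 5.6 + 67/2.8
= 260 + 5.60 + 23.93
= 289.53 mOsm/kg ≈ 289.5 mOsm/kg
Osmolar gap = measured − calculated = 296 − 289.5 = 6.5 mOsm/kg

6.5 mOsm/kg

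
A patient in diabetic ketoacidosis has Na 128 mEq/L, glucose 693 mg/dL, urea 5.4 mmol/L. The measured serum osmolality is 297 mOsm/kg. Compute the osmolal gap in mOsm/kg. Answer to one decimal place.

Calculated osmolality = 2·Na + glucose/18 + urea
= 2·128 + 693/18 + 5.4
= 256 + 38.50 + 5.40
= 299.9 mOsm/kg ≈ 299.9 mOsm/kg
Osmolar gap = measured − calculated = 297 − 299.9 = -2.9 mOsm/kg

-2.9 mOsm/kg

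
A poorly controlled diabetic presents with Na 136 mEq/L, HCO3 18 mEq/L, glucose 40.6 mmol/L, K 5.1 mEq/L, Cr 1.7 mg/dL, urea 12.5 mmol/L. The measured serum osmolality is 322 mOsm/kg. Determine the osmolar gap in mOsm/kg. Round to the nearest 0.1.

-3.1 mOsm/kg

Calculated osmolality = 2·Na + glucose + urea
= 2·136 + 40.6 + 12.5
= 272 + 40.60 + 12.50
= 325.1 mOsm/kg ≈ 325.1 mOsm/kg
Osmolar gap = measured − calculated = 322 − 325.1 = -3.1 mOsm/kg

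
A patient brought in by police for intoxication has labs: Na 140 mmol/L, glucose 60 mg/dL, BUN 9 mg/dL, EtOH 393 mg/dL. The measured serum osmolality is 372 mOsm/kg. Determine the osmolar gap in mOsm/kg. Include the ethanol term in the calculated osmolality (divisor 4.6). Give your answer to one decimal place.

0.0 mOsm/kg

Calculated osmolality = 2·Na + glucose/18 + BUN/2.8 + ethanol/4.6
= 2·140 + 60/18 + 9/2.8 + 393/4.6
= 280 + 3.33 + 3.21 + 85.43
= 371.97 mOsm/kg ≈ 372.0 mOsm/kg
Osmolar gap = measured − calculated = 372 − 372.0 = 0.0 mOsm/kg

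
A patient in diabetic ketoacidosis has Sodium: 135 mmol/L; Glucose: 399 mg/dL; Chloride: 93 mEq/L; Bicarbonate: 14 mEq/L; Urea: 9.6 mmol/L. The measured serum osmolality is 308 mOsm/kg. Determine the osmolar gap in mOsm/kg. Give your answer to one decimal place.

6.2 mOsm/kg

Calculated osmolality = 2·Na + glucose/18 + urea
= 2·135 + 399/18 + 9.6
= 270 + 22.17 + 9.60
= 301.77 mOsm/kg ≈ 301.8 mOsm/kg
Osmolar gap = measured − calculated = 308 − 301.8 = 6.2 mOsm/kg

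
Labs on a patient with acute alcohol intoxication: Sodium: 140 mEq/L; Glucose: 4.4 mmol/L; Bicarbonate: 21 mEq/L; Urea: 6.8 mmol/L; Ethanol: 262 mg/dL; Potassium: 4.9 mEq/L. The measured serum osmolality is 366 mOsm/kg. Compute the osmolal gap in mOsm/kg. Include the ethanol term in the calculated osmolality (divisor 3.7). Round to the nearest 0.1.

4.0 mOsm/kg

Calculated osmolality = 2·Na + glucose + urea + ethanol/3.7
= 2·140 + 4.4 + 6.8 + 262/3.7
= 280 + 4.40 + 6.80 + 70.81
= 362.01 mOsm/kg ≈ 362.0 mOsm/kg
Osmolar gap = measured − calculated = 366 − 362.0 = 4.0 mOsm/kg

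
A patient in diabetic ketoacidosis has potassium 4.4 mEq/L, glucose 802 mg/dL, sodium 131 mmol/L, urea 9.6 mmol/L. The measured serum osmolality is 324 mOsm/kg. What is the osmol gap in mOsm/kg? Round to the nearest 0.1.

7.8 mOsm/kg

Calculated osmolality = 2·Na + glucose/18 + urea
= 2·131 + 802/18 + 9.6
= 262 + 44.56 + 9.60
= 316.16 mOsm/kg ≈ 316.2 mOsm/kg
Osmolar gap = measured − calculated = 324 − 316.2 = 7.8 mOsm/kg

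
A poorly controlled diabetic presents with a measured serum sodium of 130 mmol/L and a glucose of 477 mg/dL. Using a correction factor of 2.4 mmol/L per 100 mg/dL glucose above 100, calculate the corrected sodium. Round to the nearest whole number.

139 mmol/L

Corrected Na = measured Na + 2.4 · (glucose − 100)/100
= 130 + 2.4 · (477 − 100)/100
= 130 + 9
= 139 mmol/L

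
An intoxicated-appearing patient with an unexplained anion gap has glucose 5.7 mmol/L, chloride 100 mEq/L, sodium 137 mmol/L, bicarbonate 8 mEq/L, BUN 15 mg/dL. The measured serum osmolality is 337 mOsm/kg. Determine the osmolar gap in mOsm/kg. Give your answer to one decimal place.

51.9 mOsm/kg

Calculated osmolality = 2·Na + glucose + BUN/2.8
= 2·137 + 5.7 + 15/2.8
= 274 + 5.70 + 5.36
= 285.06 mOsm/kg ≈ 285.1 mOsm/kg
Osmolar gap = measured − calculated = 337 − 285.1 = 51.9 mOsm/kg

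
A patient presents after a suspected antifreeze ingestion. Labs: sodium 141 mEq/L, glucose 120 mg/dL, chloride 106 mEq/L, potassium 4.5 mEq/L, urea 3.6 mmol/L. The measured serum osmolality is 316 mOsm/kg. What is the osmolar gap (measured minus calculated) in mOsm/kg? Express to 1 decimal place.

Calculated osmolality = 2·Na + glucose/18 + urea
= 2·141 + 120/18 + 3.6
= 282 + 6.67 + 3.60
= 292.27 mOsm/kg ≈ 292.3 mOsm/kg
Osmolar gap = measured − calculated = 316 − 292.3 = 23.7 mOsm/kg

23.7 mOsm/kg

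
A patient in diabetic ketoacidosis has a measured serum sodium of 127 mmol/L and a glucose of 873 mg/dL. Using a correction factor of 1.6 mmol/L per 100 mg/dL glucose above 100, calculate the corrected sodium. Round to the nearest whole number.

139 mmol/L

Corrected Na = measured Na + 1.6 · (glucose − 100)/100
= 127 + 1.6 · (873 − 100)/100
= 127 + 12.4
= 139.4 mmol/L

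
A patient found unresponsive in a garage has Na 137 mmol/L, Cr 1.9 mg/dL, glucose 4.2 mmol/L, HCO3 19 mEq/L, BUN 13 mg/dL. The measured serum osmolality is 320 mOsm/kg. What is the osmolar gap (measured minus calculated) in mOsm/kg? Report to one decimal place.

37.2 mOsm/kg

Calculated osmolality = 2·Na + glucose + BUN/2.8
= 2·137 + 4.2 + 13/2.8
= 274 + 4.20 + 4.64
= 282.84 mOsm/kg ≈ 282.8 mOsm/kg
Osmolar gap = measured − calculated = 320 − 282.8 = 37.2 mOsm/kg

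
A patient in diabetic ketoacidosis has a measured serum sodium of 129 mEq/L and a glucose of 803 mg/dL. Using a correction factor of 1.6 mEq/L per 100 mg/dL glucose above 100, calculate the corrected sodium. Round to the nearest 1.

Corrected Na = measured Na + 1.6 · (glucose − 100)/100
= 129 + 1.6 · (803 − 100)/100
= 129 + 11.2
= 140.2 mEq/L

140 mEq/L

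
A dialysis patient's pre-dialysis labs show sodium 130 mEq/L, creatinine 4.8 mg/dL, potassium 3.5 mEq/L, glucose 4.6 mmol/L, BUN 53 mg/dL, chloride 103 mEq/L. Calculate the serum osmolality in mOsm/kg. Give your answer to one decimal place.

Calculated osmolality = 2·Na + glucose + BUN/2.8
= 2·130 + 4.6 + 53/2.8
= 260 + 4.60 + 18.93
= 283.53 mOsm/kg

283.5 mOsm/kg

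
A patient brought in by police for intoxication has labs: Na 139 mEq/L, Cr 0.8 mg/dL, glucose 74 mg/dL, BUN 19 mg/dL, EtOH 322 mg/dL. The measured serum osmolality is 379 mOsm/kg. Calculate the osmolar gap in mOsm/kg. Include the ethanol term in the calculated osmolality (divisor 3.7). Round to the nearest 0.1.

Calculated osmolality = 2·Na + glucose/18 + BUN/2.8 + ethanol/3.7
= 2·139 + 74/18 + 19/2.8 + 322/3.7
= 278 + 4.11 + 6.79 + 87.03
= 375.93 mOsm/kg ≈ 375.9 mOsm/kg
Osmolar gap = measured − calculated = 379 − 375.9 = 3.1 mOsm/kg

3.1 mOsm/kg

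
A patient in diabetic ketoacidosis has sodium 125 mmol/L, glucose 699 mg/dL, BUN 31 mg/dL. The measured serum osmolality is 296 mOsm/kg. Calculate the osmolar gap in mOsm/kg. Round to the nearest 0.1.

Calculated osmolality = 2·Na + glucose/18 + BUN/2.8
= 2·125 + 699/18 + 31/2.8
= 250 + 38.83 + 11.07
= 299.9 mOsm/kg ≈ 299.9 mOsm/kg
Osmolar gap = measured − calculated = 296 − 299.9 = -3.9 mOsm/kg

-3.9 mOsm/kg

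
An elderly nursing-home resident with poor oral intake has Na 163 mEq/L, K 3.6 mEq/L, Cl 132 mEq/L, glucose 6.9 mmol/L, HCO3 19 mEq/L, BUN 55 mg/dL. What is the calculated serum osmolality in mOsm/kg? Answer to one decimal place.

Calculated osmolality = 2·Na + glucose + BUN/2.8
= 2·163 + 6.9 + 55/2.8
= 326 + 6.90 + 19.64
= 352.54 mOsm/kg

352.5 mOsm/kg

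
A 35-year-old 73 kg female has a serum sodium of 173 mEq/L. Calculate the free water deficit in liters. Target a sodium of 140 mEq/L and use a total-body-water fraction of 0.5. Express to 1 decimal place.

8.6 L

TBW = 0.5 · 73 = 36.5 L
Free water deficit = TBW · (Na/140 − 1)
= 36.5 · (173/140 − 1)
= 36.5 · 0.2357
= 8.6 L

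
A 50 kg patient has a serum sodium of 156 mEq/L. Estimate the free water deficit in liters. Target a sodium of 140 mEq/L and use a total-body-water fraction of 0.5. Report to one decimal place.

2.9 L

TBW = 0.5 · 50 = 25 L
Free water deficit = TBW · (Na/140 − 1)
= 25 · (156/140 − 1)
= 25 · 0.1143
= 2.86 L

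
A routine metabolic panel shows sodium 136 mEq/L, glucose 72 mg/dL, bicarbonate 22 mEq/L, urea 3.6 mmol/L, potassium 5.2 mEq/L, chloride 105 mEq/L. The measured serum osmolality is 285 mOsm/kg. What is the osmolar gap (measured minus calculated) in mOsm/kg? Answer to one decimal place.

Calculated osmolality = 2·Na + glucose/18 + urea
= 2·136 + 72/18 + 3.6
= 272 + 4 + 3.60
= 279.6 mOsm/kg ≈ 279.6 mOsm/kg
Osmolar gap = measured − calculated = 285 − 279.6 = 5.4 mOsm/kg

5.4 mOsm/kg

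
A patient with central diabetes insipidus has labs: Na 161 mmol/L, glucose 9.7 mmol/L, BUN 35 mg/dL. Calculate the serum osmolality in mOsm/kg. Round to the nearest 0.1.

344.2 mOsm/kg

Calculated osmolality = 2·Na + glucose + BUN/2.8
= 2·161 + 9.7 + 35/2.8
= 322 + 9.70 + 12.50
= 344.2 mOsm/kg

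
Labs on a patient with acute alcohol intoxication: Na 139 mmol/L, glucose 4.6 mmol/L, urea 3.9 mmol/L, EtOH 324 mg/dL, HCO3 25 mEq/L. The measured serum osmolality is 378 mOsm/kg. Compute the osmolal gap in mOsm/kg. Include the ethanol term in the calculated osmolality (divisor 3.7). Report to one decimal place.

Calculated osmolality = 2·Na + glucose + urea + ethanol/3.7
= 2·139 + 4.6 + 3.9 + 324/3.7
= 278 + 4.60 + 3.90 + 87.57
= 374.07 mOsm/kg ≈ 374.1 mOsm/kg
Osmolar gap = measured − calculated = 378 − 374.1 = 3.9 mOsm/kg

3.9 mOsm/kg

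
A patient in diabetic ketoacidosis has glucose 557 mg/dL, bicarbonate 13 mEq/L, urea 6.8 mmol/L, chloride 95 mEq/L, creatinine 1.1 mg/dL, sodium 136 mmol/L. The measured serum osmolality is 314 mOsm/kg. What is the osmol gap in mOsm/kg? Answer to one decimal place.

4.3 mOsm/kg

Calculated osmolality = 2·Na + glucose/18 + urea
= 2·136 + 557/18 + 6.8
= 272 + 30.94 + 6.80
= 309.74 mOsm/kg ≈ 309.7 mOsm/kg
Osmolar gap = measured − calculated = 314 − 309.7 = 4.3 mOsm/kg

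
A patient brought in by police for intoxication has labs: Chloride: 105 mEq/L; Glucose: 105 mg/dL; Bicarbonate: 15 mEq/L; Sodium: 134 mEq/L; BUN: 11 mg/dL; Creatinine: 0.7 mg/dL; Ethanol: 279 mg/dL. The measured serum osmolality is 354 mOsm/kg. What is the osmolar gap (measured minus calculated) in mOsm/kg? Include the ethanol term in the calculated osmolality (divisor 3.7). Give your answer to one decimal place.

0.8 mOsm/kg

Calculated osmolality = 2·Na + glucose/18 + BUN/2.8 + ethanol/3.7
= 2·134 + 105/18 + 11/2.8 + 279/3.7
= 268 + 5.83 + 3.93 + 75.41
= 353.17 mOsm/kg ≈ 353.2 mOsm/kg
Osmolar gap = measured − calculated = 354 − 353.2 = 0.8 mOsm/kg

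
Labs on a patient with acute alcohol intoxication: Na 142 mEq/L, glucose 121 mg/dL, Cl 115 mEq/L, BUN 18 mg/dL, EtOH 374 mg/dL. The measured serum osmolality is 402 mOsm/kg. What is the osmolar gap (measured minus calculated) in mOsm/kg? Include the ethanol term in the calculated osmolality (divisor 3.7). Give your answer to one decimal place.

3.8 mOsm/kg

Calculated osmolality = 2·Na + glucose/18 + BUN/2.8 + ethanol/3.7
= 2·142 + 121/18 + 18/2.8 + 374/3.7
= 284 + 6.72 + 6.43 + 101.08
= 398.23 mOsm/kg ≈ 398.2 mOsm/kg
Osmolar gap = measured − calculated = 402 − 398.2 = 3.8 mOsm/kg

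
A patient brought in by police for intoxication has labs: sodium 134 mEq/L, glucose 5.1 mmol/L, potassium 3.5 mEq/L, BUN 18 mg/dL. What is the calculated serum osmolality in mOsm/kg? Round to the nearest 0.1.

279.5 mOsm/kg

Calculated osmolality = 2·Na + glucose + BUN/2.8
= 2·134 + 5.1 + 18/2.8
= 268 + 5.10 + 6.43
= 279.53 mOsm/kg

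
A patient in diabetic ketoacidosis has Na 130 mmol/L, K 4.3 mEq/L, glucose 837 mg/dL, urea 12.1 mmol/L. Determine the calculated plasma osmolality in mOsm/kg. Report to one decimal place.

Calculated osmolality = 2·Na + glucose/18 + urea
= 2·130 + 837/18 + 12.1
= 260 + 46.50 + 12.10
= 318.6 mOsm/kg

318.6 mOsm/kg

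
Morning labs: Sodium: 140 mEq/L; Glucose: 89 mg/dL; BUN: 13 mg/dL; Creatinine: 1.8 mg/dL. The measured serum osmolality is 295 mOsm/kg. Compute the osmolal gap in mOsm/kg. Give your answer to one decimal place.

Calculated osmolality = 2·Na + glucose/18 + BUN/2.8
= 2·140 + 89/18 + 13/2.8
= 280 + 4.94 + 4.64
= 289.58 mOsm/kg ≈ 289.6 mOsm/kg
Osmolar gap = measured − calculated = 295 − 289.6 = 5.4 mOsm/kg

5.4 mOsm/kg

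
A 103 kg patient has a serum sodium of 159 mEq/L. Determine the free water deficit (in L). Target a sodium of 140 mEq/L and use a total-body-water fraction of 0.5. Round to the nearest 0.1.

TBW = 0.5 · 103 = 51.5 L
Free water deficit = TBW · (Na/140 − 1)
= 51.5 · (159/140 − 1)
= 51.5 · 0.1357
= 6.99 L

7.0 L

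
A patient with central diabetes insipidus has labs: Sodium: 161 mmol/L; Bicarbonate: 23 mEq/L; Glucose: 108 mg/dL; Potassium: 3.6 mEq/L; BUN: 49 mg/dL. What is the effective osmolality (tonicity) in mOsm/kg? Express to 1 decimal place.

328.0 mOsm/kg

Effective osmolality excludes urea (freely permeant across cell membranes):
2·Na + glucose/18
= 2·161 + 108/18
= 322 + 6
= 328 mOsm/kg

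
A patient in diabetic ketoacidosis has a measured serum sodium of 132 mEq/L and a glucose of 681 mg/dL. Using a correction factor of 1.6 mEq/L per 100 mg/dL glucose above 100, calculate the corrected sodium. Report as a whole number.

Corrected Na = measured Na + 1.6 · (glucose − 100)/100
= 132 + 1.6 · (681 − 100)/100
= 132 + 9.3
= 141.3 mEq/L

141 mEq/L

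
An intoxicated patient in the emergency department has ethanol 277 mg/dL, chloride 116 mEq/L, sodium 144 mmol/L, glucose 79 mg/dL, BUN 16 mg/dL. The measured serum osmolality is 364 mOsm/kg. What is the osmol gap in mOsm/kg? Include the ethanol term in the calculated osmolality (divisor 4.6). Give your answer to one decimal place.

5.7 mOsm/kg

Calculated osmolality = 2·Na + glucose/18 + BUN/2.8 + ethanol/4.6
= 2·144 + 79/18 + 16/2.8 + 277/4.6
= 288 + 4.39 + 5.71 + 60.22
= 358.32 mOsm/kg ≈ 358.3 mOsm/kg
Osmolar gap = measured − calculated = 364 − 358.3 = 5.7 mOsm/kg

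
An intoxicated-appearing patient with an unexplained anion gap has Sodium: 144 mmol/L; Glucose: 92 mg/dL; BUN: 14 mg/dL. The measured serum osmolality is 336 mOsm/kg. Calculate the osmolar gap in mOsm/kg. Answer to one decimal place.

37.9 mOsm/kg

Calculated osmolality = 2·Na + glucose/18 + BUN/2.8
= 2·144 + 92/18 + 14/2.8
= 288 + 5.11 + 5
= 298.11 mOsm/kg ≈ 298.1 mOsm/kg
Osmolar gap = measured − calculated = 336 − 298.1 = 37.9 mOsm/kg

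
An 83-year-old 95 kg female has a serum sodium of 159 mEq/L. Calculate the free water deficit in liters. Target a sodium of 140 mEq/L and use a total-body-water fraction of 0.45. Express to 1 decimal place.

TBW = 0.45 · 95 = 42.75 L
Free water deficit = TBW · (Na/140 − 1)
= 42.75 · (159/140 − 1)
= 42.75 · 0.1357
= 5.8 L

5.8 L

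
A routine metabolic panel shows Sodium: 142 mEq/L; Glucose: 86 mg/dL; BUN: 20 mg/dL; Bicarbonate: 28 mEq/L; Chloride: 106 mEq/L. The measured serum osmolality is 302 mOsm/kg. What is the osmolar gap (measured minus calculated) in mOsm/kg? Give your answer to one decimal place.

6.1 mOsm/kg

Calculated osmolality = 2·Na + glucose/18 + BUN/2.8
= 2·142 + 86/18 + 20/2.8
= 284 + 4.78 + 7.14
= 295.92 mOsm/kg ≈ 295.9 mOsm/kg
Osmolar gap = measured − calculated = 302 − 295.9 = 6.1 mOsm/kg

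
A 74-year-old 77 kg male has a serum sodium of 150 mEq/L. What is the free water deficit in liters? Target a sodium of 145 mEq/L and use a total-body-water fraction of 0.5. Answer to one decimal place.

1.3 L

TBW = 0.5 · 77 = 38.5 L
Free water deficit = TBW · (Na/145 − 1)
= 38.5 · (150/145 − 1)
= 38.5 · 0.0345
= 1.33 L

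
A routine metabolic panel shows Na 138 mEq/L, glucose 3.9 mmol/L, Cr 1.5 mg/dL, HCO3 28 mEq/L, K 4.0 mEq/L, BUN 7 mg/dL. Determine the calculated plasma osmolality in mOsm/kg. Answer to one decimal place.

282.4 mOsm/kg

Calculated osmolality = 2·Na + glucose + BUN/2.8
= 2·138 + 3.9 + 7/2.8
= 276 + 3.90 + 2.50
= 282.4 mOsm/kg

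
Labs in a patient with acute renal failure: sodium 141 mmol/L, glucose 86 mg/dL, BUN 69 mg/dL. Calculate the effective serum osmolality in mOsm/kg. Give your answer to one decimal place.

286.8 mOsm/kg

Effective osmolality excludes urea (freely permeant across cell membranes):
2·Na + glucose/18
= 2·141 + 86/18
= 282 + 4.78
= 286.78 mOsm/kg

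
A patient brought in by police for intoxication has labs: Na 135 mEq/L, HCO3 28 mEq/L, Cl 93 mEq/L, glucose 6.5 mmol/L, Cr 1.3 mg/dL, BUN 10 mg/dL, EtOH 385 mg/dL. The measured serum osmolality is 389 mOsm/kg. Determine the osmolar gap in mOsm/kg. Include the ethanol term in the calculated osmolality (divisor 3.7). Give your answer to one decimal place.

Calculated osmolality = 2·Na + glucose + BUN/2.8 + ethanol/3.7
= 2·135 + 6.5 + 10/2.8 + 385/3.7
= 270 + 6.50 + 3.57 + 104.05
= 384.12 mOsm/kg ≈ 384.1 mOsm/kg
Osmolar gap = measured − calculated = 389 − 384.1 = 4.9 mOsm/kg

4.9 mOsm/kg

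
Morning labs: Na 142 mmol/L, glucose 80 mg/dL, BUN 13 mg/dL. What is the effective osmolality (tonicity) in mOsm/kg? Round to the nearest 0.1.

288.4 mOsm/kg

Effective osmolality excludes urea (freely permeant across cell membranes):
2·Na + glucose/18
= 2·142 + 80/18
= 284 + 4.44
= 288.44 mOsm/kg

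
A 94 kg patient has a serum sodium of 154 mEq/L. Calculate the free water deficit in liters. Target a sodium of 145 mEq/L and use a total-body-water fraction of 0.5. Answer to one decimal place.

2.9 L

TBW = 0.5 · 94 = 47 L
Free water deficit = TBW · (Na/145 − 1)
= 47 · (154/145 − 1)
= 47 · 0.0621
= 2.92 L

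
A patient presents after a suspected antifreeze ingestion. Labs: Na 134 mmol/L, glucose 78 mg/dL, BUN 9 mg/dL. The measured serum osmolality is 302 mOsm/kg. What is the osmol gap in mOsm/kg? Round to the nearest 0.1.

Calculated osmolality = 2·Na + glucose/18 + BUN/2.8
= 2·134 + 78/18 + 9/2.8
= 268 + 4.33 + 3.21
= 275.54 mOsm/kg ≈ 275.5 mOsm/kg
Osmolar gap = measured − calculated = 302 − 275.5 = 26.5 mOsm/kg

26.5 mOsm/kg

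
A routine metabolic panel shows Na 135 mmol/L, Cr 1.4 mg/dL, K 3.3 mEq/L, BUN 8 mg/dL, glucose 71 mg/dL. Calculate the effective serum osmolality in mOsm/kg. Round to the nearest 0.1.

Effective osmolality excludes urea (freely permeant across cell membranes):
2·Na + glucose/18
= 2·135 + 71/18
= 270 + 3.94
= 273.94 mOsm/kg

273.9 mOsm/kg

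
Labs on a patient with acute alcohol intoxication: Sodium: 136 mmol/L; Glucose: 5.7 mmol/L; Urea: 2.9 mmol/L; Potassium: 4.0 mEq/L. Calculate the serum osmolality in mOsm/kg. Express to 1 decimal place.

Calculated osmolality = 2·Na + glucose + urea
= 2·136 + 5.7 + 2.9
= 272 + 5.70 + 2.90
= 280.6 mOsm/kg

280.6 mOsm/kg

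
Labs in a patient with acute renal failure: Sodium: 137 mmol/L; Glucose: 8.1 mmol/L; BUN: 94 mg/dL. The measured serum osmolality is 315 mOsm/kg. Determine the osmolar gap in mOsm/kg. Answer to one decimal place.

Calculated osmolality = 2·Na + glucose + BUN/2.8
= 2·137 + 8.1 + 94/2.8
= 274 + 8.10 + 33.57
= 315.67 mOsm/kg ≈ 315.7 mOsm/kg
Osmolar gap = measured − calculated = 315 − 315.7 = -0.7 mOsm/kg

-0.7 mOsm/kg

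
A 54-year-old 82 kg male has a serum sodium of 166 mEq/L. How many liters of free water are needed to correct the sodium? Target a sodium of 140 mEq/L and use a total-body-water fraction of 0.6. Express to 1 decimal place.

TBW = 0.6 · 82 = 49.2 L
Free water deficit = TBW · (Na/140 − 1)
= 49.2 · (166/140 − 1)
= 49.2 · 0.1857
= 9.14 L

9.1 L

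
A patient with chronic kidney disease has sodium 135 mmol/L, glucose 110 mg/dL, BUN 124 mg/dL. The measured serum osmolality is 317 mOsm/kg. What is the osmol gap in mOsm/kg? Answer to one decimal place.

-3.4 mOsm/kg

Calculated osmolality = 2·Na + glucose/18 + BUN/2.8
= 2·135 + 110/18 + 124/2.8
= 270 + 6.11 + 44.29
= 320.4 mOsm/kg ≈ 320.4 mOsm/kg
Osmolar gap = measured − calculated = 317 − 320.4 = -3.4 mOsm/kg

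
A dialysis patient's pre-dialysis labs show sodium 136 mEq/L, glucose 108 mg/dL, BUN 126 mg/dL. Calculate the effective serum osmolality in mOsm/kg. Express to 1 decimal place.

278.0 mOsm/kg

Effective osmolality excludes urea (freely permeant across cell membranes):
2·Na + glucose/18
= 2·136 + 108/18
= 272 + 6
= 278 mOsm/kg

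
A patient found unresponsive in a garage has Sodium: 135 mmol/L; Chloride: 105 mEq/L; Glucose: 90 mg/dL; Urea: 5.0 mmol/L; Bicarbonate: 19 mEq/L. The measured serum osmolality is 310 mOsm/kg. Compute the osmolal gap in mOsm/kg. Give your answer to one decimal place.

30.0 mOsm/kg

Calculated osmolality = 2·Na + glucose/18 + urea
= 2·135 + 90/18 + 5
= 270 + 5 + 5
= 280 mOsm/kg ≈ 280.0 mOsm/kg
Osmolar gap = measured − calculated = 310 − 280.0 = 30.0 mOsm/kg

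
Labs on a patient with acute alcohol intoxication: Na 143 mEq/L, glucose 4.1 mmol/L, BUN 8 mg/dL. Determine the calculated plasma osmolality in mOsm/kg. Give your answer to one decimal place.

Calculated osmolality = 2·Na + glucose + BUN/2.8
= 2·143 + 4.1 + 8/2.8
= 286 + 4.10 + 2.86
= 292.96 mOsm/kg

293.0 mOsm/kg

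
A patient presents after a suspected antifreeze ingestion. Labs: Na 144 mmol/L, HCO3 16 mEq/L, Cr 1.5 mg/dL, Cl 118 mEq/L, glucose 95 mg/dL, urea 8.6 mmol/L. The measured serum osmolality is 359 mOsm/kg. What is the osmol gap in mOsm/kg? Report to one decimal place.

Calculated osmolality = 2·Na + glucose/18 + urea
= 2·144 + 95/18 + 8.6
= 288 + 5.28 + 8.60
= 301.88 mOsm/kg ≈ 301.9 mOsm/kg
Osmolar gap = measured − calculated = 359 − 301.9 = 57.1 mOsm/kg

57.1 mOsm/kg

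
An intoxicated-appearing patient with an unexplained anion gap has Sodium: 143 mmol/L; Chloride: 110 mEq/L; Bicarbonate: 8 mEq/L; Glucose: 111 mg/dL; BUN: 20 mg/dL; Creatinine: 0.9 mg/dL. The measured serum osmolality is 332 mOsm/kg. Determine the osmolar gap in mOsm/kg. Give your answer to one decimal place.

Calculated osmolality = 2·Na + glucose/18 + BUN/2.8
= 2·143 + 111/18 + 20/2.8
= 286 + 6.17 + 7.14
= 299.31 mOsm/kg ≈ 299.3 mOsm/kg
Osmolar gap = measured − calculated = 332 − 299.3 = 32.7 mOsm/kg

32.7 mOsm/kg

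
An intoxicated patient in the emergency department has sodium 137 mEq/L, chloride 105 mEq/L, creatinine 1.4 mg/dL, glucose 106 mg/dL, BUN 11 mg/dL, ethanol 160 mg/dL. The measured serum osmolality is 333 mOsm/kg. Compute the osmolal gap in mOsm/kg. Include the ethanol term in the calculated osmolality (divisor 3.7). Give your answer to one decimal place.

Calculated osmolality = 2·Na + glucose/18 + BUN/2.8 + ethanol/3.7
= 2·137 + 106/18 + 11/2.8 + 160/3.7
= 274 + 5.89 + 3.93 + 43.24
= 327.06 mOsm/kg ≈ 327.1 mOsm/kg
Osmolar gap = measured − calculated = 333 − 327.1 = 5.9 mOsm/kg

5.9 mOsm/kg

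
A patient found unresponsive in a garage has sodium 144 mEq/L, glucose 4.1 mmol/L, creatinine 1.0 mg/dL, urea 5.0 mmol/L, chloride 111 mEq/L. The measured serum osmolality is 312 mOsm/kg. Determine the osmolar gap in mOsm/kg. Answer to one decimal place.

14.9 mOsm/kg

Calculated osmolality = 2·Na + glucose + urea
= 2·144 + 4.1 + 5
= 288 + 4.10 + 5
= 297.1 mOsm/kg ≈ 297.1 mOsm/kg
Osmolar gap = measured − calculated = 312 − 297.1 = 14.9 mOsm/kg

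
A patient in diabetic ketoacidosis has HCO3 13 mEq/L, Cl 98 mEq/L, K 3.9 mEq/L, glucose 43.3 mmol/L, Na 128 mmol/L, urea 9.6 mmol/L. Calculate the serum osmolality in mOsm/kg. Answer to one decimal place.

308.9 mOsm/kg

Calculated osmolality = 2·Na + glucose + urea
= 2·128 + 43.3 + 9.6
= 256 + 43.30 + 9.60
= 308.9 mOsm/kg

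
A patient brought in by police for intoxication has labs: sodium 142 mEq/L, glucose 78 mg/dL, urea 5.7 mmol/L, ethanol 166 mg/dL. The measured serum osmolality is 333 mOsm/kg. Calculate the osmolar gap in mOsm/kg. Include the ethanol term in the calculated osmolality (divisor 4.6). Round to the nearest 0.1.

2.9 mOsm/kg

Calculated osmolality = 2·Na + glucose/18 + urea + ethanol/4.6
= 2·142 + 78/18 + 5.7 + 166/4.6
= 284 + 4.33 + 5.70 + 36.09
= 330.12 mOsm/kg ≈ 330.1 mOsm/kg
Osmolar gap = measured − calculated = 333 − 330.1 = 2.9 mOsm/kg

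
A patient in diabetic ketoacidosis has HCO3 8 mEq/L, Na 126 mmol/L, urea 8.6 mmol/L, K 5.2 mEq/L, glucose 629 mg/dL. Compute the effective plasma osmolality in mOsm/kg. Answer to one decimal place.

286.9 mOsm/kg

Effective osmolality excludes urea (freely permeant across cell membranes):
2·Na + glucose/18
= 2·126 + 629/18
= 252 + 34.94
= 286.94 mOsm/kg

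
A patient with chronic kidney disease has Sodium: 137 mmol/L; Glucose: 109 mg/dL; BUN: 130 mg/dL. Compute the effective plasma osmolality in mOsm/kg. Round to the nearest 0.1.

280.1 mOsm/kg

Effective osmolality excludes urea (freely permeant across cell membranes):
2·Na + glucose/18
= 2·137 + 109/18
= 274 + 6.06
= 280.06 mOsm/kg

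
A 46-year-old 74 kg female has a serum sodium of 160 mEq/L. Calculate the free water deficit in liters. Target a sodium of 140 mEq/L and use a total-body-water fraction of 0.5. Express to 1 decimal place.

5.3 L

TBW = 0.5 · 74 = 37 L
Free water deficit = TBW · (Na/140 − 1)
= 37 · (160/140 − 1)
= 37 · 0.1429
= 5.29 L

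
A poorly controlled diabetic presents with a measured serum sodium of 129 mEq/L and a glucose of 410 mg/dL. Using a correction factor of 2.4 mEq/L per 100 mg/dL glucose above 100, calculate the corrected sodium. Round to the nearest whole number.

136 mEq/L

Corrected Na = measured Na + 2.4 · (glucose − 100)/100
= 129 + 2.4 · (410 − 100)/100
= 129 + 7.4
= 136.4 mEq/L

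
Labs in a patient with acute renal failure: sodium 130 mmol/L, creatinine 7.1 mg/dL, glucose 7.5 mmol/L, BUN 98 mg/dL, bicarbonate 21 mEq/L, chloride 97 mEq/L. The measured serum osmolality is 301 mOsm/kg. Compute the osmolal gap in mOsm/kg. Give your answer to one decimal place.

-1.5 mOsm/kg

Calculated osmolality = 2·Na + glucose + BUN/2.8
= 2·130 + 7.5 + 98/2.8
= 260 + 7.50 + 35
= 302.5 mOsm/kg ≈ 302.5 mOsm/kg
Osmolar gap = measured − calculated = 301 − 302.5 = -1.5 mOsm/kg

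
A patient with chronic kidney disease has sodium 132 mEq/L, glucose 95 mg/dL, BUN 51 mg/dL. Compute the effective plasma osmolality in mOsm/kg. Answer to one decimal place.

Effective osmolality excludes urea (freely permeant across cell membranes):
2·Na + glucose/18
= 2·132 + 95/18
= 264 + 5.28
= 269.28 mOsm/kg

269.3 mOsm/kg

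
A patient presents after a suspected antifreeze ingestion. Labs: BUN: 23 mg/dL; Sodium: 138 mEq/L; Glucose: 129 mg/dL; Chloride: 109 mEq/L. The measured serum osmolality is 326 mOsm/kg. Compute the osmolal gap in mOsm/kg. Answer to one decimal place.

34.6 mOsm/kg

Calculated osmolality = 2·Na + glucose/18 + BUN/2.8
= 2·138 + 129/18 + 23/2.8
= 276 + 7.17 + 8.21
= 291.38 mOsm/kg ≈ 291.4 mOsm/kg
Osmolar gap = measured − calculated = 326 − 291.4 = 34.6 mOsm/kg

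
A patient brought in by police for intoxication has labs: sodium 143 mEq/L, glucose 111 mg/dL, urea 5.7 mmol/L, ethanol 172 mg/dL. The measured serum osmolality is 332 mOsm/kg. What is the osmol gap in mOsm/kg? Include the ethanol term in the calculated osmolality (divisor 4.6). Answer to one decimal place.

-3.3 mOsm/kg

Calculated osmolality = 2·Na + glucose/18 + urea + ethanol/4.6
= 2·143 + 111/18 + 5.7 + 172/4.6
= 286 + 6.17 + 5.70 + 37.39
= 335.26 mOsm/kg ≈ 335.3 mOsm/kg
Osmolar gap = measured − calculated = 332 − 335.3 = -3.3 mOsm/kg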